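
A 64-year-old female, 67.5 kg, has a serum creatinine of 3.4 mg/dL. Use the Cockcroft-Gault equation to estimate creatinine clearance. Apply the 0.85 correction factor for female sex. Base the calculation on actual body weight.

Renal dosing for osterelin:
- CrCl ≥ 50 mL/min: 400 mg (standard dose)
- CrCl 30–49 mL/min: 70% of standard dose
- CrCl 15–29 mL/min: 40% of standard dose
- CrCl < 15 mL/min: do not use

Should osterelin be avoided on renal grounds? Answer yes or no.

no

CrCl = (140 − 64) × 67.5 / (72 × 3.4) × 0.85 = 5130.0 / 244.80 × 0.85 ≈ 17.8 mL/min
CrCl ≈ 18 mL/min, which is ≥ 15 mL/min.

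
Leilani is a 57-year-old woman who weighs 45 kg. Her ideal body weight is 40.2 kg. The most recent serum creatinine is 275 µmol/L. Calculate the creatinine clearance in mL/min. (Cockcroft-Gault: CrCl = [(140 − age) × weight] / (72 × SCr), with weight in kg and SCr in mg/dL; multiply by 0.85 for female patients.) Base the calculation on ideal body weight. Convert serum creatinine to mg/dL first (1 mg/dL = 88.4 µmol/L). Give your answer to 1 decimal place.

12.7 mL/min

SCr = 275 / 88.4 = 3.111 mg/dL
CrCl = (140 − 57) × 40.2 / (72 × 3.111) × 0.85 = 3336.6 / 223.99 × 0.85 ≈ 12.7 mL/min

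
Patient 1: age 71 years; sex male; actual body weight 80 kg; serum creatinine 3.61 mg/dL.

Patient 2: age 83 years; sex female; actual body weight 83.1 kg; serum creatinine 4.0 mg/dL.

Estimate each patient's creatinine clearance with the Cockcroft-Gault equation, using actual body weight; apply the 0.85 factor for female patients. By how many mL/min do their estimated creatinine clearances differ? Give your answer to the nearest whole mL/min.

Patient 1: CrCl = (140 − 71) × 80 / (72 × 3.61) = 5520.0 / 259.92 ≈ 21.2 mL/min
Patient 2: CrCl = (140 − 83) × 83.1 / (72 × 4) × 0.85 = 4736.7 / 288.00 × 0.85 ≈ 14.0 mL/min
|21.2 − 14.0| = 7.2 mL/min

7 mL/min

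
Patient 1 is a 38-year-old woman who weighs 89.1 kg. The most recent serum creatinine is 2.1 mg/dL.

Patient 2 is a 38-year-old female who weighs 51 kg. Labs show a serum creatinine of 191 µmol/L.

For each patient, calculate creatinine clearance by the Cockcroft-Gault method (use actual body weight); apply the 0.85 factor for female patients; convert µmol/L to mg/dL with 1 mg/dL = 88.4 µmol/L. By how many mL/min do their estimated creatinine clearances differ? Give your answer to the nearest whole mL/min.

23 mL/min

Patient 1: CrCl = (140 − 38) × 89.1 / (72 × 2.1) × 0.85 = 9088.2 / 151.20 × 0.85 ≈ 51.1 mL/min
Patient 2: SCr = 191 / 88.4 = 2.161 mg/dL
Patient 2: CrCl = (140 − 38) × 51 / (72 × 2.161) × 0.85 = 5202.0 / 155.59 × 0.85 ≈ 28.4 mL/min
|51.1 − 28.4| = 22.7 mL/min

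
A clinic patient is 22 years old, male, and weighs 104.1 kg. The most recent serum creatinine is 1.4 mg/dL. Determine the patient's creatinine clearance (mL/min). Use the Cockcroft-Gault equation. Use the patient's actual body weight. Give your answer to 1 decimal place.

121.9 mL/min

CrCl = (140 − 22) × 104.1 / (72 × 1.4) = 12283.8 / 100.80 ≈ 121.9 mL/min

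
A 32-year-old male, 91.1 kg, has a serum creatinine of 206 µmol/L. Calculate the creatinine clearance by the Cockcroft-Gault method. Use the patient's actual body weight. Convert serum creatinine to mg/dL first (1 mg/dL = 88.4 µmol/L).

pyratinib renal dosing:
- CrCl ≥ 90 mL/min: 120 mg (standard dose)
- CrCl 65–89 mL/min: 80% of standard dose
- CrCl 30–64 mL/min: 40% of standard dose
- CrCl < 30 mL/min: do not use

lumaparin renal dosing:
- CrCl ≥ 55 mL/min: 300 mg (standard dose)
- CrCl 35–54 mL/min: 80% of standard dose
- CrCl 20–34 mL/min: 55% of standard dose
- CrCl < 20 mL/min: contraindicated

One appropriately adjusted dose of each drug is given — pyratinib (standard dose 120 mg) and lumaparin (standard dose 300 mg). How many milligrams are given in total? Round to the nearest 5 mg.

350 mg

SCr = 206 / 88.4 = 2.33 mg/dL
CrCl = (140 − 32) × 91.1 / (72 × 2.33) = 9838.8 / 167.76 ≈ 58.6 mL/min
CrCl ≈ 59 mL/min.
pyratinib: 30–64 mL/min → 40% of 120 mg = 48 mg.
lumaparin: ≥ 55 mL/min → 100% of 300 mg = 300 mg.
Total = 48 + 300 = 348 mg.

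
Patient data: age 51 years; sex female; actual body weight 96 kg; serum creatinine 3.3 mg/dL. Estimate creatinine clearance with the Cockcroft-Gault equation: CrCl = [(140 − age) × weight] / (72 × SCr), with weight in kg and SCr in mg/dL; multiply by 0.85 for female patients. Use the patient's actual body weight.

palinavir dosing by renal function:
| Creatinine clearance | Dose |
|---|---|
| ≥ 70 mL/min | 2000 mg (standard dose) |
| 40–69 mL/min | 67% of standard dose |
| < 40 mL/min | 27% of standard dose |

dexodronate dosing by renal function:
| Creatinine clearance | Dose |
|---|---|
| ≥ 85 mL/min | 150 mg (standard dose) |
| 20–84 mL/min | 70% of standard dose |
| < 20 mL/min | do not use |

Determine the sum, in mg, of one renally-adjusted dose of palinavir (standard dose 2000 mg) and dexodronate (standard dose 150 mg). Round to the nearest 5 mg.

CrCl = (140 − 51) × 96 / (72 × 3.3) × 0.85 = 8544.0 / 237.60 × 0.85 ≈ 30.6 mL/min
CrCl ≈ 31 mL/min.
palinavir: < 40 mL/min → 27% of 2000 mg = 540 mg.
dexodronate: 20–84 mL/min → 70% of 150 mg = 105 mg.
Total = 540 + 105 = 645 mg.

645 mg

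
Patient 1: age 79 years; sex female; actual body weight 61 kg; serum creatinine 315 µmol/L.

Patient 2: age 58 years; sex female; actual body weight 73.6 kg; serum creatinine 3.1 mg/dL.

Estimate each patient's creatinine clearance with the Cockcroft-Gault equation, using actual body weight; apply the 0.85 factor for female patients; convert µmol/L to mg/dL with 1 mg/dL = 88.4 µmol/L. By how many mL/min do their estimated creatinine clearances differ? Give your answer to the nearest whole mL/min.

11 mL/min

Patient 1: SCr = 315 / 88.4 = 3.563 mg/dL
Patient 1: CrCl = (140 − 79) × 61 / (72 × 3.563) × 0.85 = 3721.0 / 256.54 × 0.85 ≈ 12.3 mL/min
Patient 2: CrCl = (140 − 58) × 73.6 / (72 × 3.1) × 0.85 = 6035.2 / 223.20 × 0.85 ≈ 23.0 mL/min
|12.3 − 23.0| = 10.7 mL/min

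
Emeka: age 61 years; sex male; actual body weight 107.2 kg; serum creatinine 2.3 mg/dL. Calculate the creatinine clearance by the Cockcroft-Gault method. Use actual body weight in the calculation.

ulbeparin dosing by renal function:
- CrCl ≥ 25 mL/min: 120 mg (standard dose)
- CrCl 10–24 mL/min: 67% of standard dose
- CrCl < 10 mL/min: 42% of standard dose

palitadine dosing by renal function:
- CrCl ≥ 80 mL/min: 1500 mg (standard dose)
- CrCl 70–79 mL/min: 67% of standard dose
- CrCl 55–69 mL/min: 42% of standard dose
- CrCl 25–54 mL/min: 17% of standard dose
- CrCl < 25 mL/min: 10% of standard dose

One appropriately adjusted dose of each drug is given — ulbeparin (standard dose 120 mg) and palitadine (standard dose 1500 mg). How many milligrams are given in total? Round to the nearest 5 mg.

CrCl = (140 − 61) × 107.2 / (72 × 2.3) = 8468.8 / 165.60 ≈ 51.1 mL/min
CrCl ≈ 51 mL/min.
ulbeparin: ≥ 25 mL/min → 100% of 120 mg = 120 mg.
palitadine: 25–54 mL/min → 17% of 1500 mg = 255 mg.
Total = 120 + 255 = 375 mg.

375 mg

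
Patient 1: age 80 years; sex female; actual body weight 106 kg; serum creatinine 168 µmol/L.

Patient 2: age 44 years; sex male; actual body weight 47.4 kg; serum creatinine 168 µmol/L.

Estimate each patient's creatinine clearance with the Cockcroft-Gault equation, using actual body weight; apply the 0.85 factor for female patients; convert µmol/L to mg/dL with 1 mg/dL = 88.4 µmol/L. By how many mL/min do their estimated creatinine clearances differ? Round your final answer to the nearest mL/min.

6 mL/min

Patient 1: SCr = 168 / 88.4 = 1.9 mg/dL
Patient 1: CrCl = (140 − 80) × 106 / (72 × 1.9) × 0.85 = 6360.0 / 136.80 × 0.85 ≈ 39.5 mL/min
Patient 2: SCr = 168 / 88.4 = 1.9 mg/dL
Patient 2: CrCl = (140 − 44) × 47.4 / (72 × 1.9) = 4550.4 / 136.80 ≈ 33.3 mL/min
|39.5 − 33.3| = 6.2 mL/min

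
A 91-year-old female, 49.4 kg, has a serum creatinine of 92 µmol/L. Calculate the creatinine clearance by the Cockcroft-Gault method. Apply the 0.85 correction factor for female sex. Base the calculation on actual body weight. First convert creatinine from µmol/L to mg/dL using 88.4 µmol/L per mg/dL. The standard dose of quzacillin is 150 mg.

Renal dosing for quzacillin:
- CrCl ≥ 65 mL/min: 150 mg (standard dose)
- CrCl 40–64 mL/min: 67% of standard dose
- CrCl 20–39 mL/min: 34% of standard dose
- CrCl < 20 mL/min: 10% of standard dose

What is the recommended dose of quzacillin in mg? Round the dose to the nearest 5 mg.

50 mg

SCr = 92 / 88.4 = 1.041 mg/dL
CrCl = (140 − 91) × 49.4 / (72 × 1.041) × 0.85 = 2420.6 / 74.95 × 0.85 ≈ 27.5 mL/min
CrCl ≈ 27 mL/min → bracket 20–39 mL/min.
34% of 150 mg = 51 mg → 50 mg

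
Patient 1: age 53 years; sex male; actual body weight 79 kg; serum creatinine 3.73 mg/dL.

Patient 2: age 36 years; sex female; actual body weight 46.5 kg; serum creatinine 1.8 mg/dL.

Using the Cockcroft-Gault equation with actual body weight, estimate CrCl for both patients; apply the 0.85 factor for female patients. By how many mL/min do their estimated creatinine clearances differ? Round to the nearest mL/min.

6 mL/min

Patient 1: CrCl = (140 − 53) × 79 / (72 × 3.73) = 6873.0 / 268.56 ≈ 25.6 mL/min
Patient 2: CrCl = (140 − 36) × 46.5 / (72 × 1.8) × 0.85 = 4836.0 / 129.60 × 0.85 ≈ 31.7 mL/min
|25.6 − 31.7| = 6.1 mL/min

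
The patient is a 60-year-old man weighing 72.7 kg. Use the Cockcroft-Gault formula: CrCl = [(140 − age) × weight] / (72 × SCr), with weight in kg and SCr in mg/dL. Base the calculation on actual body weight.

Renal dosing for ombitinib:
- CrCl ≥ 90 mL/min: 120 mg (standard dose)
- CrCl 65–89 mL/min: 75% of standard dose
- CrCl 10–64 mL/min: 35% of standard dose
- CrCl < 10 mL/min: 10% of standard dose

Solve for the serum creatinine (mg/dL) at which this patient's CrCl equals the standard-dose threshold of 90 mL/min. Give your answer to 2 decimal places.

0.90 mg/dL

Standard dose requires CrCl ≥ 90 mL/min.
Set (140 − 60) × 72.7 / (72 × SCr) = 90
SCr = (140 − 60) × 72.7 / (72 × 90) = 0.898 mg/dL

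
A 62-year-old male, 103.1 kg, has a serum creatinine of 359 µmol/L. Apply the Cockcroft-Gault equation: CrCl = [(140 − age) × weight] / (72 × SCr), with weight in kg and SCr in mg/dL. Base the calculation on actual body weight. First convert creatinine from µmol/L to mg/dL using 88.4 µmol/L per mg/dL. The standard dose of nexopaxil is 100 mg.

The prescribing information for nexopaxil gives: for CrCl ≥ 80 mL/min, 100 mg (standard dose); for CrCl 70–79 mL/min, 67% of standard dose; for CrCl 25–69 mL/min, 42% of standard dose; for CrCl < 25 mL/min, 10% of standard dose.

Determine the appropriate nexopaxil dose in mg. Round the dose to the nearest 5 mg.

SCr = 359 / 88.4 = 4.061 mg/dL
CrCl = (140 − 62) × 103.1 / (72 × 4.061) = 8041.8 / 292.39 ≈ 27.5 mL/min
CrCl ≈ 28 mL/min → bracket 25–69 mL/min.
42% of 100 mg = 42 mg → 40 mg

40 mg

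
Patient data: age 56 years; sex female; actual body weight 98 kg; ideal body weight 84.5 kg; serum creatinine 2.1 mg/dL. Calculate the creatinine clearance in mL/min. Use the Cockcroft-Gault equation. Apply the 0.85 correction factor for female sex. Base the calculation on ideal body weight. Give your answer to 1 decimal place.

39.9 mL/min

CrCl = (140 − 56) × 84.5 / (72 × 2.1) × 0.85 = 7098.0 / 151.20 × 0.85 ≈ 39.9 mL/min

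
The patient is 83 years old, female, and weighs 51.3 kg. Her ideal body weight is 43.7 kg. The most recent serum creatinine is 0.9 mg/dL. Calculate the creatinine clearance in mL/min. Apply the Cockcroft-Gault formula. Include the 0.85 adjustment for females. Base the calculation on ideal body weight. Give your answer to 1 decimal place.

32.7 mL/min

CrCl = (140 − 83) × 43.7 / (72 × 0.9) × 0.85 = 2490.9 / 64.80 × 0.85 ≈ 32.7 mL/min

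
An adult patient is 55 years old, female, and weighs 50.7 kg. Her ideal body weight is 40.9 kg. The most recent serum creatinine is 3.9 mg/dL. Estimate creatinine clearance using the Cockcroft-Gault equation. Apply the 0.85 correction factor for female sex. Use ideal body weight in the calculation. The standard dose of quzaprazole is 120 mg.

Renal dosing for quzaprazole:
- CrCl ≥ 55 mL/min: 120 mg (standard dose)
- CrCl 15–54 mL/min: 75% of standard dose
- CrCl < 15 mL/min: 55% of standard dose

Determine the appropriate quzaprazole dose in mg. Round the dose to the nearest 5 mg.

65 mg

CrCl = (140 − 55) × 40.9 / (72 × 3.9) × 0.85 = 3476.5 / 280.80 × 0.85 ≈ 10.5 mL/min
CrCl ≈ 11 mL/min → bracket < 15 mL/min.
55% of 120 mg = 66 mg → 65 mg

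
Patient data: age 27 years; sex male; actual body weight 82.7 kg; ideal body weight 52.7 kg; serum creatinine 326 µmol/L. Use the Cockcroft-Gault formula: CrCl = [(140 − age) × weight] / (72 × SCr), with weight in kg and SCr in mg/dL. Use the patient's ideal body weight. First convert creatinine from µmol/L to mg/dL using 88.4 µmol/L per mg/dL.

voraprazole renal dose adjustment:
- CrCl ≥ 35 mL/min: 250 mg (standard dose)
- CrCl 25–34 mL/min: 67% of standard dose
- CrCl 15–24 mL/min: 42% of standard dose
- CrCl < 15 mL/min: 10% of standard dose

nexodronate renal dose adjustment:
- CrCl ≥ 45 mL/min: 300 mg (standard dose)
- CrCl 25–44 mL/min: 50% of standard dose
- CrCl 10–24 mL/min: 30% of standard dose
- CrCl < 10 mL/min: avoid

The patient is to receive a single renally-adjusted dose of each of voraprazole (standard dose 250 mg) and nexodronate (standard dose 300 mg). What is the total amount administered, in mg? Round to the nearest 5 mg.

SCr = 326 / 88.4 = 3.688 mg/dL
CrCl = (140 − 27) × 52.7 / (72 × 3.688) = 5955.1 / 265.54 ≈ 22.4 mL/min
CrCl ≈ 22 mL/min.
voraprazole: 15–24 mL/min → 42% of 250 mg = 105 mg.
nexodronate: 10–24 mL/min → 30% of 300 mg = 90 mg.
Total = 105 + 90 = 195 mg.

195 mg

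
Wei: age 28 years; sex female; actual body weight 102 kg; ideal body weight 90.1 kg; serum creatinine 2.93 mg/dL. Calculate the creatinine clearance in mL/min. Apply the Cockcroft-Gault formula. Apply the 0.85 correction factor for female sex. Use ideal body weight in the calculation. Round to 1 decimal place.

CrCl = (140 − 28) × 90.1 / (72 × 2.93) × 0.85 = 10091.2 / 210.96 × 0.85 ≈ 40.7 mL/min

40.7 mL/min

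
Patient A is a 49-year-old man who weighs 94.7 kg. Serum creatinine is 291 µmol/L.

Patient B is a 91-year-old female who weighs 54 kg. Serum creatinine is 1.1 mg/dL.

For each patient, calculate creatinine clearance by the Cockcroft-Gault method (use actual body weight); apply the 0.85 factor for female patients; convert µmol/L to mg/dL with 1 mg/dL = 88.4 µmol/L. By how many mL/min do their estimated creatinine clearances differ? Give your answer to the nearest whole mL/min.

8 mL/min

Patient A: SCr = 291 / 88.4 = 3.292 mg/dL
Patient A: CrCl = (140 − 49) × 94.7 / (72 × 3.292) = 8617.7 / 237.02 ≈ 36.4 mL/min
Patient B: CrCl = (140 − 91) × 54 / (72 × 1.1) × 0.85 = 2646.0 / 79.20 × 0.85 ≈ 28.4 mL/min
|36.4 − 28.4| = 8.0 mL/min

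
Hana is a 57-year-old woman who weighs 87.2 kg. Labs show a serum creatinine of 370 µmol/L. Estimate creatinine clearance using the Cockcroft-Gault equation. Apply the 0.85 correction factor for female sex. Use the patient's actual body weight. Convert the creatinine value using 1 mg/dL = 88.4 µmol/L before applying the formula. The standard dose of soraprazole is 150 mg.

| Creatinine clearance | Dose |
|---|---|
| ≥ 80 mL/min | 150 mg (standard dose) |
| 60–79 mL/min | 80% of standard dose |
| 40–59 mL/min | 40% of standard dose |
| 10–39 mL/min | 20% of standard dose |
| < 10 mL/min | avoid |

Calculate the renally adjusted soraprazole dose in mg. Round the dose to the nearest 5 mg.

SCr = 370 / 88.4 = 4.186 mg/dL
CrCl = (140 − 57) × 87.2 / (72 × 4.186) × 0.85 = 7237.6 / 301.39 × 0.85 ≈ 20.4 mL/min
CrCl ≈ 20 mL/min → bracket 10–39 mL/min.
20% of 150 mg = 30 mg

30 mg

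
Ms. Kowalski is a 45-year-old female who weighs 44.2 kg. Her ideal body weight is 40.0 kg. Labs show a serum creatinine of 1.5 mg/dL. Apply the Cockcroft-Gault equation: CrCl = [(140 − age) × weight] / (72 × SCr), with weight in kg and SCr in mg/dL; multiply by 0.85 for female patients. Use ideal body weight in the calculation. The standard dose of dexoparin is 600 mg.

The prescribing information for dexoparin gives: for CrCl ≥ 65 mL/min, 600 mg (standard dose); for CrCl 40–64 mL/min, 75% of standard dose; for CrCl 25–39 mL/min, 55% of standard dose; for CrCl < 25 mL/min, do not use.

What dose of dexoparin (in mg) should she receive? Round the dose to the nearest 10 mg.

330 mg

CrCl = (140 − 45) × 40 / (72 × 1.5) × 0.85 = 3800.0 / 108.00 × 0.85 ≈ 29.9 mL/min
CrCl ≈ 30 mL/min → bracket 25–39 mL/min.
55% of 600 mg = 330 mg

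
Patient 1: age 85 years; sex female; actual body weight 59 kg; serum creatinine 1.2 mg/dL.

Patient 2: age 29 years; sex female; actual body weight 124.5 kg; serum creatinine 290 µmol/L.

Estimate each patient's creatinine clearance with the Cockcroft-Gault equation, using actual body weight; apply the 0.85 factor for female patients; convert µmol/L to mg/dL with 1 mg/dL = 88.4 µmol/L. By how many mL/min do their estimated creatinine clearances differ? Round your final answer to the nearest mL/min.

18 mL/min

Patient 1: CrCl = (140 − 85) × 59 / (72 × 1.2) × 0.85 = 3245.0 / 86.40 × 0.85 ≈ 31.9 mL/min
Patient 2: SCr = 290 / 88.4 = 3.281 mg/dL
Patient 2: CrCl = (140 − 29) × 124.5 / (72 × 3.281) × 0.85 = 13819.5 / 236.23 × 0.85 ≈ 49.7 mL/min
|31.9 − 49.7| = 17.8 mL/min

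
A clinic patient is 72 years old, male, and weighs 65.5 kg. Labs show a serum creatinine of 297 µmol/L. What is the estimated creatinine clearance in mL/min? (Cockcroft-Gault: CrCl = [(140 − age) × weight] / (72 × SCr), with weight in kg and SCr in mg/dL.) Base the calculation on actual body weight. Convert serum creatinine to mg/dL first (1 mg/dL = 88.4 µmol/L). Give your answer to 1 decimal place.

18.4 mL/min

SCr = 297 / 88.4 = 3.36 mg/dL
CrCl = (140 − 72) × 65.5 / (72 × 3.36) = 4454.0 / 241.92 ≈ 18.4 mL/min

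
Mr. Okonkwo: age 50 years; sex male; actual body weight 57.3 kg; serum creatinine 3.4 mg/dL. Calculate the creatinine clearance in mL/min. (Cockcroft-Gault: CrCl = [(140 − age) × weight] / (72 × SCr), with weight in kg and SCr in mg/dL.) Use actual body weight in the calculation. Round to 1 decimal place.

21.1 mL/min

CrCl = (140 − 50) × 57.3 / (72 × 3.4) = 5157.0 / 244.80 ≈ 21.1 mL/min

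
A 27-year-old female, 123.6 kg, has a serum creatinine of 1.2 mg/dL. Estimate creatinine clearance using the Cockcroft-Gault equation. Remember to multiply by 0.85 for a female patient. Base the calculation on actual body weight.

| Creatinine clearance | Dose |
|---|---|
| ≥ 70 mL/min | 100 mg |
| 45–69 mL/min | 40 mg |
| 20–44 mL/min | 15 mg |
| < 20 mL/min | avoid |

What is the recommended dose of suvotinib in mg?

CrCl = (140 − 27) × 123.6 / (72 × 1.2) × 0.85 = 13966.8 / 86.40 × 0.85 ≈ 137.4 mL/min
CrCl ≈ 137 mL/min → bracket ≥ 70 mL/min.
Dose for this bracket: 100 mg.

100 mg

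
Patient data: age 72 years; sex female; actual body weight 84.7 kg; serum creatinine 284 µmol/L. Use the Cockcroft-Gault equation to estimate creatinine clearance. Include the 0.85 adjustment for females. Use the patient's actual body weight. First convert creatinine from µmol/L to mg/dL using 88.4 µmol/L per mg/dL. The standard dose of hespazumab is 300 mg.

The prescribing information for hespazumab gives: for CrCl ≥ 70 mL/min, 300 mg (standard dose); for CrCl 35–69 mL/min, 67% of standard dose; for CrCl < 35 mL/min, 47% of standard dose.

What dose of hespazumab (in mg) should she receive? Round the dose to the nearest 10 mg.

140 mg

SCr = 284 / 88.4 = 3.213 mg/dL
CrCl = (140 − 72) × 84.7 / (72 × 3.213) × 0.85 = 5759.6 / 231.34 × 0.85 ≈ 21.2 mL/min
CrCl ≈ 21 mL/min → bracket < 35 mL/min.
47% of 300 mg = 141 mg → 140 mg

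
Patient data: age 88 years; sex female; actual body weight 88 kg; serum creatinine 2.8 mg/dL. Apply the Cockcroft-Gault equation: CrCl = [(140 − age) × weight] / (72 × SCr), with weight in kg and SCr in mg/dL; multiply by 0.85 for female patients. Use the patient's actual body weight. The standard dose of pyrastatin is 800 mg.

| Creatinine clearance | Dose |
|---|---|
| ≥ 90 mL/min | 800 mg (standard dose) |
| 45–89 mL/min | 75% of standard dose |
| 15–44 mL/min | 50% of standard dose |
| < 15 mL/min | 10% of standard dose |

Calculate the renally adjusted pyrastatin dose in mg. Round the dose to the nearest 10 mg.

400 mg

CrCl = (140 − 88) × 88 / (72 × 2.8) × 0.85 = 4576.0 / 201.60 × 0.85 ≈ 19.3 mL/min
CrCl ≈ 19 mL/min → bracket 15–44 mL/min.
50% of 800 mg = 400 mg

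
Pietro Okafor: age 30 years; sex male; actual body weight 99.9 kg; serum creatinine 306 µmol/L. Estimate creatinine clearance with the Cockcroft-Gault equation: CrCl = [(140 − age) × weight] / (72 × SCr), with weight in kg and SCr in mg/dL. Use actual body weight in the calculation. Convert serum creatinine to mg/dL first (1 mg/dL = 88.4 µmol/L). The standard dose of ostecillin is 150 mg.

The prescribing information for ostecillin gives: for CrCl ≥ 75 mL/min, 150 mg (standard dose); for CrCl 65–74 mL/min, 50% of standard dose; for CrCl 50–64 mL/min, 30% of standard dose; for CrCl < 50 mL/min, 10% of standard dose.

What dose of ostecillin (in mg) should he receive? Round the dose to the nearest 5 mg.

SCr = 306 / 88.4 = 3.462 mg/dL
CrCl = (140 − 30) × 99.9 / (72 × 3.462) = 10989.0 / 249.26 ≈ 44.1 mL/min
CrCl ≈ 44 mL/min → bracket < 50 mL/min.
10% of 150 mg = 15 mg

15 mg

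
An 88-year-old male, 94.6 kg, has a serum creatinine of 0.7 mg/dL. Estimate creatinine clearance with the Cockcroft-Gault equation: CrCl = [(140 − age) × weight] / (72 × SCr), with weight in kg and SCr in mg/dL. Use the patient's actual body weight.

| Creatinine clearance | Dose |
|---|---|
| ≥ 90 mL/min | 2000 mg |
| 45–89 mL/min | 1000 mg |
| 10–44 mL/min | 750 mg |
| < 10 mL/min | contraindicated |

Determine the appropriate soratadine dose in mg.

2000 mg

CrCl = (140 − 88) × 94.6 / (72 × 0.7) = 4919.2 / 50.40 ≈ 97.6 mL/min
CrCl ≈ 98 mL/min → bracket ≥ 90 mL/min.
Dose for this bracket: 2000 mg.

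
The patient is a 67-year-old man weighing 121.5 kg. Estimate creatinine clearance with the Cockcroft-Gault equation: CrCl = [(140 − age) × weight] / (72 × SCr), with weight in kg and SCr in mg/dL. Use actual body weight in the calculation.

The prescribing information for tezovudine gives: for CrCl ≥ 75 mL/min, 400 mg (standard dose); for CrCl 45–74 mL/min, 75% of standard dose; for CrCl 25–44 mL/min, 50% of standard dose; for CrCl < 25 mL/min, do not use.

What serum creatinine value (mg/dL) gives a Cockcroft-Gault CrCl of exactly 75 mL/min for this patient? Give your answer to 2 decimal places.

1.64 mg/dL

Standard dose requires CrCl ≥ 75 mL/min.
Set (140 − 67) × 121.5 / (72 × SCr) = 75
SCr = (140 − 67) × 121.5 / (72 × 75) = 1.643 mg/dL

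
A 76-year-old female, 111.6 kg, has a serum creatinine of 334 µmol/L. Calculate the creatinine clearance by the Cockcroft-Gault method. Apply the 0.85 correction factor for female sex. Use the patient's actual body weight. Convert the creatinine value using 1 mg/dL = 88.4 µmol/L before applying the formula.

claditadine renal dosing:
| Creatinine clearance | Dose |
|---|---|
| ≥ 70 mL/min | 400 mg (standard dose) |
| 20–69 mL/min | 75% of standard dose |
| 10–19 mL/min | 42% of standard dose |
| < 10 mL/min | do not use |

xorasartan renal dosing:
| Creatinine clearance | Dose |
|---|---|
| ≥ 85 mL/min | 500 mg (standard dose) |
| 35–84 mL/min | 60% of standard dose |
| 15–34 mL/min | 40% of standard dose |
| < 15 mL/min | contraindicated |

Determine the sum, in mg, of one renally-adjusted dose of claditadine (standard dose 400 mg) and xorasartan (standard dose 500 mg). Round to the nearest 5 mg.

SCr = 334 / 88.4 = 3.778 mg/dL
CrCl = (140 − 76) × 111.6 / (72 × 3.778) × 0.85 = 7142.4 / 272.02 × 0.85 ≈ 22.3 mL/min
CrCl ≈ 22 mL/min.
claditadine: 20–69 mL/min → 75% of 400 mg = 300 mg.
xorasartan: 15–34 mL/min → 40% of 500 mg = 200 mg.
Total = 300 + 200 = 500 mg.

500 mg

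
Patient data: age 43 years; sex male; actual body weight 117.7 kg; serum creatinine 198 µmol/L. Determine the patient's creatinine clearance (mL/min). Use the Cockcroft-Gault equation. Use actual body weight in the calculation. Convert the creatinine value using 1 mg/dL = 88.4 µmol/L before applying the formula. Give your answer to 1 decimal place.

70.8 mL/min

SCr = 198 / 88.4 = 2.24 mg/dL
CrCl = (140 − 43) × 117.7 / (72 × 2.24) = 11416.9 / 161.28 ≈ 70.8 mL/min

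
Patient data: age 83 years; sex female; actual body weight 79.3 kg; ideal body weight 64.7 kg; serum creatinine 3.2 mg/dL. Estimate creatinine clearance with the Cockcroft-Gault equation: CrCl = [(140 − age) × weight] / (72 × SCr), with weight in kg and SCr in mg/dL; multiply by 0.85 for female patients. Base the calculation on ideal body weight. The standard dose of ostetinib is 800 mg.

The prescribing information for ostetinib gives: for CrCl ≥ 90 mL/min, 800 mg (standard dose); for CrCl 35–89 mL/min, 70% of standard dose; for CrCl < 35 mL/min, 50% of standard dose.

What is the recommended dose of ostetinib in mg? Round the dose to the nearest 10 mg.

CrCl = (140 − 83) × 64.7 / (72 × 3.2) × 0.85 = 3687.9 / 230.40 × 0.85 ≈ 13.6 mL/min
CrCl ≈ 14 mL/min → bracket < 35 mL/min.
50% of 800 mg = 400 mg

400 mg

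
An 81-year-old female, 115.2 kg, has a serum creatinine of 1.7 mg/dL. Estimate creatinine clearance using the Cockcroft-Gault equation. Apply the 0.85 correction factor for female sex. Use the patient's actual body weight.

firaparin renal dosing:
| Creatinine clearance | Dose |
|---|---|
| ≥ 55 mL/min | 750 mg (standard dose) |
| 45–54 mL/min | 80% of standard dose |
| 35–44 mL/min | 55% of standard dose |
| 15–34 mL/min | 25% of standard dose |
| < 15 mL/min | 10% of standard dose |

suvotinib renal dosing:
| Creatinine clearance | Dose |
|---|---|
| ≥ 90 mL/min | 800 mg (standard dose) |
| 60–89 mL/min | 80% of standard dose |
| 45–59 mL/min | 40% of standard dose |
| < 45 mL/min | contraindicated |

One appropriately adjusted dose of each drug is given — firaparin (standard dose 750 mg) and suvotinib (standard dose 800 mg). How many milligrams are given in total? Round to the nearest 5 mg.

920 mg

CrCl = (140 − 81) × 115.2 / (72 × 1.7) × 0.85 = 6796.8 / 122.40 × 0.85 ≈ 47.2 mL/min
CrCl ≈ 47 mL/min.
firaparin: 45–54 mL/min → 80% of 750 mg = 600 mg.
suvotinib: 45–59 mL/min → 40% of 800 mg = 320 mg.
Total = 600 + 320 = 920 mg.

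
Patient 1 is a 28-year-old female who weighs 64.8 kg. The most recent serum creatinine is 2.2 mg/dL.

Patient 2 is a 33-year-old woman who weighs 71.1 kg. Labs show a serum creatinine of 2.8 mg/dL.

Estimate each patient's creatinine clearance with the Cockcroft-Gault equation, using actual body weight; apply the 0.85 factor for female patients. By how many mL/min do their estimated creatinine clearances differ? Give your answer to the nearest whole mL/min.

Patient 1: CrCl = (140 − 28) × 64.8 / (72 × 2.2) × 0.85 = 7257.6 / 158.40 × 0.85 ≈ 38.9 mL/min
Patient 2: CrCl = (140 − 33) × 71.1 / (72 × 2.8) × 0.85 = 7607.7 / 201.60 × 0.85 ≈ 32.1 mL/min
|38.9 − 32.1| = 6.8 mL/min

7 mL/min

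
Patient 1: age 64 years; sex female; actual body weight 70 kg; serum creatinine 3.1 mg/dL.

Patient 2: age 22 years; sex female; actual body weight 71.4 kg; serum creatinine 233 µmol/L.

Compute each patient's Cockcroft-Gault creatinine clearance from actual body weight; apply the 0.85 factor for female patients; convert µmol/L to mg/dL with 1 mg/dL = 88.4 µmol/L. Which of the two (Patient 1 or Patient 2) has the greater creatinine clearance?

Patient 2

Patient 1: CrCl = (140 − 64) × 70 / (72 × 3.1) × 0.85 = 5320.0 / 223.20 × 0.85 ≈ 20.3 mL/min
Patient 2: SCr = 233 / 88.4 = 2.636 mg/dL
Patient 2: CrCl = (140 − 22) × 71.4 / (72 × 2.636) × 0.85 = 8425.2 / 189.79 × 0.85 ≈ 37.7 mL/min
20.3 vs 37.7 mL/min → Patient 2 is higher.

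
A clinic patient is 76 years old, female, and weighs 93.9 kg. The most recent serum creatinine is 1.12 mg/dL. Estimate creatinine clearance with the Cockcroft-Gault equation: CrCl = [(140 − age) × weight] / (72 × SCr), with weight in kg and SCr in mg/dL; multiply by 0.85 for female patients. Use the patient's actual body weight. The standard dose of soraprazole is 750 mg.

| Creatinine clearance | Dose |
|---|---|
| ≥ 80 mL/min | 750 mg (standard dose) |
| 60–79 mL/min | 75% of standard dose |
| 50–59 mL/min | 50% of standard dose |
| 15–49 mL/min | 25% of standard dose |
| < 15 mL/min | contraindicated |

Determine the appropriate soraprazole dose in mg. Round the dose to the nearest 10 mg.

560 mg

CrCl = (140 − 76) × 93.9 / (72 × 1.12) × 0.85 = 6009.6 / 80.64 × 0.85 ≈ 63.3 mL/min
CrCl ≈ 63 mL/min → bracket 60–79 mL/min.
75% of 750 mg = 562.5 mg → 560 mg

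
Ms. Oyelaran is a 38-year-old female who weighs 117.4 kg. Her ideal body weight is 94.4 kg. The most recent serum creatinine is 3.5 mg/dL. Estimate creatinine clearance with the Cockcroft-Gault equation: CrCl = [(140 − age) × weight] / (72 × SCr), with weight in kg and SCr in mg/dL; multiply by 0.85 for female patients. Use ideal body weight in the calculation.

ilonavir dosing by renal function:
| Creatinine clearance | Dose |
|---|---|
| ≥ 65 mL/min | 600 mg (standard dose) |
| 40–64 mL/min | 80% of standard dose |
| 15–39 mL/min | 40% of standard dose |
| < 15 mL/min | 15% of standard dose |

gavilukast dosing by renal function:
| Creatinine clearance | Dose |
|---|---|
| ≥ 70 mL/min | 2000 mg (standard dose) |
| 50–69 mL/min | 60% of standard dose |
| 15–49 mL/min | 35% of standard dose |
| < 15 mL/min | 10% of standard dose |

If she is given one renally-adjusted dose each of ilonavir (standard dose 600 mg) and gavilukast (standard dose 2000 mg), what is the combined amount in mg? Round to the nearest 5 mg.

CrCl = (140 − 38) × 94.4 / (72 × 3.5) × 0.85 = 9628.8 / 252.00 × 0.85 ≈ 32.5 mL/min
CrCl ≈ 32 mL/min.
ilonavir: 15–39 mL/min → 40% of 600 mg = 240 mg.
gavilukast: 15–49 mL/min → 35% of 2000 mg = 700 mg.
Total = 240 + 700 = 940 mg.

940 mg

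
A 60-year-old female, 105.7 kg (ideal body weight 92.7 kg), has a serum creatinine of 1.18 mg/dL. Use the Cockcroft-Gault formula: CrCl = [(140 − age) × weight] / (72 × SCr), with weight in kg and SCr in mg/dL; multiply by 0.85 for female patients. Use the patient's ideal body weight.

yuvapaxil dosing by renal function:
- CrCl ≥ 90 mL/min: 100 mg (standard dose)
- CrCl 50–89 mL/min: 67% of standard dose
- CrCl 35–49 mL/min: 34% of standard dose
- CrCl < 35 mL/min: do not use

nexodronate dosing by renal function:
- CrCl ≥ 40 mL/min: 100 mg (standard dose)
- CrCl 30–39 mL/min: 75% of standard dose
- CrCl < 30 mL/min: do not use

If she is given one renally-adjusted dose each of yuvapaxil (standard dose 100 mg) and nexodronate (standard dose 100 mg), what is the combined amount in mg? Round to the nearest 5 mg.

CrCl = (140 − 60) × 92.7 / (72 × 1.18) × 0.85 = 7416.0 / 84.96 × 0.85 ≈ 74.2 mL/min
CrCl ≈ 74 mL/min.
yuvapaxil: 50–89 mL/min → 67% of 100 mg = 67 mg.
nexodronate: ≥ 40 mL/min → 100% of 100 mg = 100 mg.
Total = 67 + 100 = 167 mg.

165 mg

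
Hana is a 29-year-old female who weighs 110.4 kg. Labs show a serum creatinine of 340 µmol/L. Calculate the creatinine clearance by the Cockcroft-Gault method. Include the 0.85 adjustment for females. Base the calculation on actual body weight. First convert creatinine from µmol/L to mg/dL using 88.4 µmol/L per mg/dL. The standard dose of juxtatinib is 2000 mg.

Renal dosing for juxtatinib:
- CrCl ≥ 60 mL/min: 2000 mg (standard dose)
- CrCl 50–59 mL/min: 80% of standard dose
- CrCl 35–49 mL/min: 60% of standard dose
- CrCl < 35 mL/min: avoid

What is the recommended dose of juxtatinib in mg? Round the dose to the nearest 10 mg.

1200 mg

SCr = 340 / 88.4 = 3.846 mg/dL
CrCl = (140 − 29) × 110.4 / (72 × 3.846) × 0.85 = 12254.4 / 276.91 × 0.85 ≈ 37.6 mL/min
CrCl ≈ 38 mL/min → bracket 35–49 mL/min.
60% of 2000 mg = 1200 mg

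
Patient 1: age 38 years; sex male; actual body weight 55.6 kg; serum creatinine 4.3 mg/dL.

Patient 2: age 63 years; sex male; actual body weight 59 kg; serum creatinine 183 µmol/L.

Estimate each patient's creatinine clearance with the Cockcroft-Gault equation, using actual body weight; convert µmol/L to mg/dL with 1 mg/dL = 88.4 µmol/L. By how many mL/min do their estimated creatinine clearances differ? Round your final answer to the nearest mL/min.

12 mL/min

Patient 1: CrCl = (140 − 38) × 55.6 / (72 × 4.3) = 5671.2 / 309.60 ≈ 18.3 mL/min
Patient 2: SCr = 183 / 88.4 = 2.07 mg/dL
Patient 2: CrCl = (140 − 63) × 59 / (72 × 2.07) = 4543.0 / 149.04 ≈ 30.5 mL/min
|18.3 − 30.5| = 12.2 mL/min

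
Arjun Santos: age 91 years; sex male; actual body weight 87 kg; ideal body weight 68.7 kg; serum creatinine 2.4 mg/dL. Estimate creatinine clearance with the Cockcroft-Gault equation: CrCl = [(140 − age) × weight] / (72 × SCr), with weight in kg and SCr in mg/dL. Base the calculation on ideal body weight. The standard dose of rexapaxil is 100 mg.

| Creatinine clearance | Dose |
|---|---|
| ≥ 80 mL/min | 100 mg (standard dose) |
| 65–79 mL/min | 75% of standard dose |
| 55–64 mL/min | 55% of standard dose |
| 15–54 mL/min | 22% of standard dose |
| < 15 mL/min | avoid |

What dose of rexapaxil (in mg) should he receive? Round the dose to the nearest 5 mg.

20 mg

CrCl = (140 − 91) × 68.7 / (72 × 2.4) = 3366.3 / 172.80 ≈ 19.5 mL/min
CrCl ≈ 19 mL/min → bracket 15–54 mL/min.
22% of 100 mg = 22 mg → 20 mg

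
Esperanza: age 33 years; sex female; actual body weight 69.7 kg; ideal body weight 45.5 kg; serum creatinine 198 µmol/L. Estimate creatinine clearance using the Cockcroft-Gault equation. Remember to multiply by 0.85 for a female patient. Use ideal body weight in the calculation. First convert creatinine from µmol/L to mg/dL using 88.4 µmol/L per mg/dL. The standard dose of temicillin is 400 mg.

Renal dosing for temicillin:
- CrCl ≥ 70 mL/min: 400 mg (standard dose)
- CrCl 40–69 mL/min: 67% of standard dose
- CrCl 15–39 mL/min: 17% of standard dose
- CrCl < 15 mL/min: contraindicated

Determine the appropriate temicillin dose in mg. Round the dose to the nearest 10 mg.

SCr = 198 / 88.4 = 2.24 mg/dL
CrCl = (140 − 33) × 45.5 / (72 × 2.24) × 0.85 = 4868.5 / 161.28 × 0.85 ≈ 25.7 mL/min
CrCl ≈ 26 mL/min → bracket 15–39 mL/min.
17% of 400 mg = 68 mg → 70 mg

70 mg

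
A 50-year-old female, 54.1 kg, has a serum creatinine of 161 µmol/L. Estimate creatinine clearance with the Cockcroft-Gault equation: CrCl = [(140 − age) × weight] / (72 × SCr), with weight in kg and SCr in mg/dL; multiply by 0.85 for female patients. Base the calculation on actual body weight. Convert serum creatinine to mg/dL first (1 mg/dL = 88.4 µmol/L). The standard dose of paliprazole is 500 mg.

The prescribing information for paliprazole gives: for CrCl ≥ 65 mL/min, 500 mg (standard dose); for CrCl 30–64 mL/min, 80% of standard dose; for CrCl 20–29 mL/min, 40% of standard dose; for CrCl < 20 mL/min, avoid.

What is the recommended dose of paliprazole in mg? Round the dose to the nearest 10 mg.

400 mg

SCr = 161 / 88.4 = 1.821 mg/dL
CrCl = (140 − 50) × 54.1 / (72 × 1.821) × 0.85 = 4869.0 / 131.11 × 0.85 ≈ 31.6 mL/min
CrCl ≈ 32 mL/min → bracket 30–64 mL/min.
80% of 500 mg = 400 mg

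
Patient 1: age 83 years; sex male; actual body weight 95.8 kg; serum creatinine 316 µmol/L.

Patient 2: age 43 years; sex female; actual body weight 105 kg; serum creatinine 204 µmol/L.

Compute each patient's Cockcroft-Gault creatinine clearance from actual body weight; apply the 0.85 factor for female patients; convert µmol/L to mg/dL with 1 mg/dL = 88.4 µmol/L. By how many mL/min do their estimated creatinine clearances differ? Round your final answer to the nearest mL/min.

31 mL/min

Patient 1: SCr = 316 / 88.4 = 3.575 mg/dL
Patient 1: CrCl = (140 − 83) × 95.8 / (72 × 3.575) = 5460.6 / 257.40 ≈ 21.2 mL/min
Patient 2: SCr = 204 / 88.4 = 2.308 mg/dL
Patient 2: CrCl = (140 − 43) × 105 / (72 × 2.308) × 0.85 = 10185.0 / 166.18 × 0.85 ≈ 52.1 mL/min
|21.2 − 52.1| = 30.9 mL/min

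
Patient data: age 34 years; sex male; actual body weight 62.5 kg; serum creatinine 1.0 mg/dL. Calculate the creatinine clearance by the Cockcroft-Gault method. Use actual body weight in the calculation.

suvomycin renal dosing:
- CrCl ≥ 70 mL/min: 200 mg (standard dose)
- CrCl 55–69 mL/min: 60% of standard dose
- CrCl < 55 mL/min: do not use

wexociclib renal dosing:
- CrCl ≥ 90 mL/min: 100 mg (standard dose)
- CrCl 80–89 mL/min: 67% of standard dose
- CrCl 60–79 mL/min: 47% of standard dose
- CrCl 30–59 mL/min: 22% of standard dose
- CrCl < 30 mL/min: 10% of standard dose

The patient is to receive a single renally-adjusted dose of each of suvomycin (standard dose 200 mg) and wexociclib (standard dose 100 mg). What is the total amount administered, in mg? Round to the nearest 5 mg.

CrCl = (140 − 34) × 62.5 / (72 × 1) = 6625.0 / 72.00 ≈ 92.0 mL/min
CrCl ≈ 92 mL/min.
suvomycin: ≥ 70 mL/min → 100% of 200 mg = 200 mg.
wexociclib: ≥ 90 mL/min → 100% of 100 mg = 100 mg.
Total = 200 + 100 = 300 mg.

300 mg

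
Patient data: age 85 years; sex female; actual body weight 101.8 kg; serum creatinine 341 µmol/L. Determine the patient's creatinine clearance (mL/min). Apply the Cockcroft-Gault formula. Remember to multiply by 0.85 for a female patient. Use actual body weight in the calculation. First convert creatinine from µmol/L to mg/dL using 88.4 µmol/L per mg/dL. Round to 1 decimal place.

17.1 mL/min

SCr = 341 / 88.4 = 3.857 mg/dL
CrCl = (140 − 85) × 101.8 / (72 × 3.857) × 0.85 = 5599.0 / 277.70 × 0.85 ≈ 17.1 mL/min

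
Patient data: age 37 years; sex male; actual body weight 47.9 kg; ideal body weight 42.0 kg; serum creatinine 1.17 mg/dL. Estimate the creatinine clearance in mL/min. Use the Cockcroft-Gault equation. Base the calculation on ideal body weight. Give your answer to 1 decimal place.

CrCl = (140 − 37) × 42 / (72 × 1.17) = 4326.0 / 84.24 ≈ 51.4 mL/min

51.4 mL/min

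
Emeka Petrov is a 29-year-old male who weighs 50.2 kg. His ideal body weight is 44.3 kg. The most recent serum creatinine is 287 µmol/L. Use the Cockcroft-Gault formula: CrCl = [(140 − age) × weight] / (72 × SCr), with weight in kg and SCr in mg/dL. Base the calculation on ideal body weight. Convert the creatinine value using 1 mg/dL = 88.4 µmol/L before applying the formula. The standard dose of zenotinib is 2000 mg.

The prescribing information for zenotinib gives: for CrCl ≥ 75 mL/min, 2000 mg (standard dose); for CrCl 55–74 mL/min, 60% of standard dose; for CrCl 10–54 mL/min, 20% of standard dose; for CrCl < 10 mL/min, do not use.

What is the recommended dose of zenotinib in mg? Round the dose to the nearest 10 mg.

SCr = 287 / 88.4 = 3.247 mg/dL
CrCl = (140 − 29) × 44.3 / (72 × 3.247) = 4917.3 / 233.78 ≈ 21.0 mL/min
CrCl ≈ 21 mL/min → bracket 10–54 mL/min.
20% of 2000 mg = 400 mg

400 mg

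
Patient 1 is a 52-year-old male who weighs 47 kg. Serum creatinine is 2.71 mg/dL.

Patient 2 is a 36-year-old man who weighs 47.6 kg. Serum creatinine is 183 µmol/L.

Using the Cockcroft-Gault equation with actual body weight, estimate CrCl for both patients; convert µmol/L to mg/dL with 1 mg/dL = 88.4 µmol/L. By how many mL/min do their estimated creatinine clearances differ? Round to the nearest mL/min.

12 mL/min

Patient 1: CrCl = (140 − 52) × 47 / (72 × 2.71) = 4136.0 / 195.12 ≈ 21.2 mL/min
Patient 2: SCr = 183 / 88.4 = 2.07 mg/dL
Patient 2: CrCl = (140 − 36) × 47.6 / (72 × 2.07) = 4950.4 / 149.04 ≈ 33.2 mL/min
|21.2 − 33.2| = 12.0 mL/min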